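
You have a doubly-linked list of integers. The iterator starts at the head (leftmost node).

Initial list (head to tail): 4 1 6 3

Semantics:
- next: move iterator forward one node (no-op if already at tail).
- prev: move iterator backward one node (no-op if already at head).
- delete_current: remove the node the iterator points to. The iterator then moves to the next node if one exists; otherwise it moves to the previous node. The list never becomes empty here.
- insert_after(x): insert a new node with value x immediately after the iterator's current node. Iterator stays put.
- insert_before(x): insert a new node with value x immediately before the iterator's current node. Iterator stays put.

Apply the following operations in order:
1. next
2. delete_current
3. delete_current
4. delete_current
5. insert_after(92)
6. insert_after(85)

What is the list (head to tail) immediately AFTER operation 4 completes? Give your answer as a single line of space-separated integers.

Answer: 4

Derivation:
After 1 (next): list=[4, 1, 6, 3] cursor@1
After 2 (delete_current): list=[4, 6, 3] cursor@6
After 3 (delete_current): list=[4, 3] cursor@3
After 4 (delete_current): list=[4] cursor@4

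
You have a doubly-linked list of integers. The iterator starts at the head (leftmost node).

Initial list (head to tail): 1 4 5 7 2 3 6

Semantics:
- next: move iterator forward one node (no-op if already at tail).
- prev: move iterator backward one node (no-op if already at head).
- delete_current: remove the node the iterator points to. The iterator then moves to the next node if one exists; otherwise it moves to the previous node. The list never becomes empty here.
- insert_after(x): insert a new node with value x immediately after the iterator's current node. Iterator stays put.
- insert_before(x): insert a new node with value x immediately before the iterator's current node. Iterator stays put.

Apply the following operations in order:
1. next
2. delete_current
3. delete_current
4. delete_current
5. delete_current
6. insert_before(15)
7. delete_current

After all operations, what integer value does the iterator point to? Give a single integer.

Answer: 6

Derivation:
After 1 (next): list=[1, 4, 5, 7, 2, 3, 6] cursor@4
After 2 (delete_current): list=[1, 5, 7, 2, 3, 6] cursor@5
After 3 (delete_current): list=[1, 7, 2, 3, 6] cursor@7
After 4 (delete_current): list=[1, 2, 3, 6] cursor@2
After 5 (delete_current): list=[1, 3, 6] cursor@3
After 6 (insert_before(15)): list=[1, 15, 3, 6] cursor@3
After 7 (delete_current): list=[1, 15, 6] cursor@6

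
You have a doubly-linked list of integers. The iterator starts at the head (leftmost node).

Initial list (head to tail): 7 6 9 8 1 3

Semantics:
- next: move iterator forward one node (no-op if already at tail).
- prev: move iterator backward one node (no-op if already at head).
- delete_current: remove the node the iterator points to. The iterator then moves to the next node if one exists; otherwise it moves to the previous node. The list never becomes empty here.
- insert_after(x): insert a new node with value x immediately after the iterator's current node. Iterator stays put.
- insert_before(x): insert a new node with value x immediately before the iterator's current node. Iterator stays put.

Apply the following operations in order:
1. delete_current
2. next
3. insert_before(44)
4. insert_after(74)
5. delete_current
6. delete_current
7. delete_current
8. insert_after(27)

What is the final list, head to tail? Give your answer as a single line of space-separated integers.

After 1 (delete_current): list=[6, 9, 8, 1, 3] cursor@6
After 2 (next): list=[6, 9, 8, 1, 3] cursor@9
After 3 (insert_before(44)): list=[6, 44, 9, 8, 1, 3] cursor@9
After 4 (insert_after(74)): list=[6, 44, 9, 74, 8, 1, 3] cursor@9
After 5 (delete_current): list=[6, 44, 74, 8, 1, 3] cursor@74
After 6 (delete_current): list=[6, 44, 8, 1, 3] cursor@8
After 7 (delete_current): list=[6, 44, 1, 3] cursor@1
After 8 (insert_after(27)): list=[6, 44, 1, 27, 3] cursor@1

Answer: 6 44 1 27 3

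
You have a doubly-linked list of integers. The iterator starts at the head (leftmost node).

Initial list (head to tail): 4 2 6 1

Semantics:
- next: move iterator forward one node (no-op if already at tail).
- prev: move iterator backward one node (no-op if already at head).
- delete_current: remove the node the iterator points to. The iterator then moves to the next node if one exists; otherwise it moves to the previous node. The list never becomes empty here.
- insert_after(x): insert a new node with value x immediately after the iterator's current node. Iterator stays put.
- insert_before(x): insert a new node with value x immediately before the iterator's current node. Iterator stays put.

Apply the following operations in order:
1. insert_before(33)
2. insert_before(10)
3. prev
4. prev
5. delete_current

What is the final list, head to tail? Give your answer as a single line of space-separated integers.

After 1 (insert_before(33)): list=[33, 4, 2, 6, 1] cursor@4
After 2 (insert_before(10)): list=[33, 10, 4, 2, 6, 1] cursor@4
After 3 (prev): list=[33, 10, 4, 2, 6, 1] cursor@10
After 4 (prev): list=[33, 10, 4, 2, 6, 1] cursor@33
After 5 (delete_current): list=[10, 4, 2, 6, 1] cursor@10

Answer: 10 4 2 6 1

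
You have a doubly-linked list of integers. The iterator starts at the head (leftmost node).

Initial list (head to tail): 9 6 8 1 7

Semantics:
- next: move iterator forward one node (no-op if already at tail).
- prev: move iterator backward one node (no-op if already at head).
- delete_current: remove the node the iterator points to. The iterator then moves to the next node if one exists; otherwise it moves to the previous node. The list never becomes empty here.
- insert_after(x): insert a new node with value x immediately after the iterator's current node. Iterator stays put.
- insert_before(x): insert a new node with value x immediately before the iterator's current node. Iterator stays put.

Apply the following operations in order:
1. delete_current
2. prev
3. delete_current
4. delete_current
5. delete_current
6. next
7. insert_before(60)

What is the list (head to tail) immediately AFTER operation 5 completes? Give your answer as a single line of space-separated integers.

Answer: 7

Derivation:
After 1 (delete_current): list=[6, 8, 1, 7] cursor@6
After 2 (prev): list=[6, 8, 1, 7] cursor@6
After 3 (delete_current): list=[8, 1, 7] cursor@8
After 4 (delete_current): list=[1, 7] cursor@1
After 5 (delete_current): list=[7] cursor@7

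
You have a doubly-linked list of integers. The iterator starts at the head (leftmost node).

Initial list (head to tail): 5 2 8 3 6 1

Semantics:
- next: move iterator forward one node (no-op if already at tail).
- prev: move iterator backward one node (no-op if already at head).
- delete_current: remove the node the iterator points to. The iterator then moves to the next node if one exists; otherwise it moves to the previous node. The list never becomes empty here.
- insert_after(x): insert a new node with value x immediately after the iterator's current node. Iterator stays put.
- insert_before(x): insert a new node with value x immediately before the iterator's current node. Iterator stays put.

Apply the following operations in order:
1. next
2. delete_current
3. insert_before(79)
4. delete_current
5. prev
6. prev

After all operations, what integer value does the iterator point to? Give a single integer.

Answer: 5

Derivation:
After 1 (next): list=[5, 2, 8, 3, 6, 1] cursor@2
After 2 (delete_current): list=[5, 8, 3, 6, 1] cursor@8
After 3 (insert_before(79)): list=[5, 79, 8, 3, 6, 1] cursor@8
After 4 (delete_current): list=[5, 79, 3, 6, 1] cursor@3
After 5 (prev): list=[5, 79, 3, 6, 1] cursor@79
After 6 (prev): list=[5, 79, 3, 6, 1] cursor@5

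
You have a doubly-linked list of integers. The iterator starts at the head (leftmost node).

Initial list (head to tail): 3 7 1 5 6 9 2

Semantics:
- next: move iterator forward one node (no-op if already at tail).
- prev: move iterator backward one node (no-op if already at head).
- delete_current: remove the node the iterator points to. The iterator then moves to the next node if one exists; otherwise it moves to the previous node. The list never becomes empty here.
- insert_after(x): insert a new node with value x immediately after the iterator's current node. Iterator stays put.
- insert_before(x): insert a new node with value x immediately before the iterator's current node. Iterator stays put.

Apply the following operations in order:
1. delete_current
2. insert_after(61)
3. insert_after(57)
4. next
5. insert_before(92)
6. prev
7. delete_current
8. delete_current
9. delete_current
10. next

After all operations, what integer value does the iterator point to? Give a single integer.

After 1 (delete_current): list=[7, 1, 5, 6, 9, 2] cursor@7
After 2 (insert_after(61)): list=[7, 61, 1, 5, 6, 9, 2] cursor@7
After 3 (insert_after(57)): list=[7, 57, 61, 1, 5, 6, 9, 2] cursor@7
After 4 (next): list=[7, 57, 61, 1, 5, 6, 9, 2] cursor@57
After 5 (insert_before(92)): list=[7, 92, 57, 61, 1, 5, 6, 9, 2] cursor@57
After 6 (prev): list=[7, 92, 57, 61, 1, 5, 6, 9, 2] cursor@92
After 7 (delete_current): list=[7, 57, 61, 1, 5, 6, 9, 2] cursor@57
After 8 (delete_current): list=[7, 61, 1, 5, 6, 9, 2] cursor@61
After 9 (delete_current): list=[7, 1, 5, 6, 9, 2] cursor@1
After 10 (next): list=[7, 1, 5, 6, 9, 2] cursor@5

Answer: 5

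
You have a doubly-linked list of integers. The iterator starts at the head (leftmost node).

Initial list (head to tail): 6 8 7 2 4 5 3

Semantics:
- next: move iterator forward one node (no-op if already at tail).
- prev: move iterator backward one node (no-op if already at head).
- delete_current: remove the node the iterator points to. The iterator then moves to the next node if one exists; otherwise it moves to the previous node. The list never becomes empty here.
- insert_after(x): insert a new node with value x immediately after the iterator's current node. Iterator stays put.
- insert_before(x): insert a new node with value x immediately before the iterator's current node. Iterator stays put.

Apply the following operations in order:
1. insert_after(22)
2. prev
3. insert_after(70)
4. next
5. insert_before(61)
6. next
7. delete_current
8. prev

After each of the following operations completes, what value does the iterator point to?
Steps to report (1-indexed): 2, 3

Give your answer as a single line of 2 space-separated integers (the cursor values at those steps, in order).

After 1 (insert_after(22)): list=[6, 22, 8, 7, 2, 4, 5, 3] cursor@6
After 2 (prev): list=[6, 22, 8, 7, 2, 4, 5, 3] cursor@6
After 3 (insert_after(70)): list=[6, 70, 22, 8, 7, 2, 4, 5, 3] cursor@6
After 4 (next): list=[6, 70, 22, 8, 7, 2, 4, 5, 3] cursor@70
After 5 (insert_before(61)): list=[6, 61, 70, 22, 8, 7, 2, 4, 5, 3] cursor@70
After 6 (next): list=[6, 61, 70, 22, 8, 7, 2, 4, 5, 3] cursor@22
After 7 (delete_current): list=[6, 61, 70, 8, 7, 2, 4, 5, 3] cursor@8
After 8 (prev): list=[6, 61, 70, 8, 7, 2, 4, 5, 3] cursor@70

Answer: 6 6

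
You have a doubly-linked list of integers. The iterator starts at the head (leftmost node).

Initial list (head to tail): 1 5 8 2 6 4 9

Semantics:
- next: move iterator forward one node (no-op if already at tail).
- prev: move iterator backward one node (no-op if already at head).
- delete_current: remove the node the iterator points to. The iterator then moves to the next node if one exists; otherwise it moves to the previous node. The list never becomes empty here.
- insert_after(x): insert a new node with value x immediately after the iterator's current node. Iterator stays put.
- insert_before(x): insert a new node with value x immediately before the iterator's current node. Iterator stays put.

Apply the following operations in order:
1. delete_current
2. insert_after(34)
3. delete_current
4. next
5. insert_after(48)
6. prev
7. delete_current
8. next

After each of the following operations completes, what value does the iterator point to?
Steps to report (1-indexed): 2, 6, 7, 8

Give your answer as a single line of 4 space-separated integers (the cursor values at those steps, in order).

Answer: 5 34 8 48

Derivation:
After 1 (delete_current): list=[5, 8, 2, 6, 4, 9] cursor@5
After 2 (insert_after(34)): list=[5, 34, 8, 2, 6, 4, 9] cursor@5
After 3 (delete_current): list=[34, 8, 2, 6, 4, 9] cursor@34
After 4 (next): list=[34, 8, 2, 6, 4, 9] cursor@8
After 5 (insert_after(48)): list=[34, 8, 48, 2, 6, 4, 9] cursor@8
After 6 (prev): list=[34, 8, 48, 2, 6, 4, 9] cursor@34
After 7 (delete_current): list=[8, 48, 2, 6, 4, 9] cursor@8
After 8 (next): list=[8, 48, 2, 6, 4, 9] cursor@48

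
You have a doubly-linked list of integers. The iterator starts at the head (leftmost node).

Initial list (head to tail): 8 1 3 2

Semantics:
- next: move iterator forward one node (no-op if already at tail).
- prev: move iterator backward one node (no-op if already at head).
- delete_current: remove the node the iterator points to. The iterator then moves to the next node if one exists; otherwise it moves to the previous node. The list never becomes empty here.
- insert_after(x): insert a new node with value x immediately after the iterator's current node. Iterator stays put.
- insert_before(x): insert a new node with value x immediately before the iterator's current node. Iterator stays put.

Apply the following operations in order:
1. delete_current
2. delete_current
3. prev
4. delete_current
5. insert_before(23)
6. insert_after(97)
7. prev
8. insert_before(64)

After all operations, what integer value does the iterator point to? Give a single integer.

Answer: 23

Derivation:
After 1 (delete_current): list=[1, 3, 2] cursor@1
After 2 (delete_current): list=[3, 2] cursor@3
After 3 (prev): list=[3, 2] cursor@3
After 4 (delete_current): list=[2] cursor@2
After 5 (insert_before(23)): list=[23, 2] cursor@2
After 6 (insert_after(97)): list=[23, 2, 97] cursor@2
After 7 (prev): list=[23, 2, 97] cursor@23
After 8 (insert_before(64)): list=[64, 23, 2, 97] cursor@23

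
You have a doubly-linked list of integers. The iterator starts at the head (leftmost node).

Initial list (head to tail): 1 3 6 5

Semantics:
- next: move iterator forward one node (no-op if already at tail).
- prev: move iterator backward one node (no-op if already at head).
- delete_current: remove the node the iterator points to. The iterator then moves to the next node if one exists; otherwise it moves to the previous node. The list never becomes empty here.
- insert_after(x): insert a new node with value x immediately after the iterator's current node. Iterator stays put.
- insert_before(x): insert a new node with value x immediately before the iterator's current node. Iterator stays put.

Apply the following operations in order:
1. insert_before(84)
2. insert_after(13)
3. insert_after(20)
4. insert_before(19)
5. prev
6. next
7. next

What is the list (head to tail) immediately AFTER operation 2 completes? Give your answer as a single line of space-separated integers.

Answer: 84 1 13 3 6 5

Derivation:
After 1 (insert_before(84)): list=[84, 1, 3, 6, 5] cursor@1
After 2 (insert_after(13)): list=[84, 1, 13, 3, 6, 5] cursor@1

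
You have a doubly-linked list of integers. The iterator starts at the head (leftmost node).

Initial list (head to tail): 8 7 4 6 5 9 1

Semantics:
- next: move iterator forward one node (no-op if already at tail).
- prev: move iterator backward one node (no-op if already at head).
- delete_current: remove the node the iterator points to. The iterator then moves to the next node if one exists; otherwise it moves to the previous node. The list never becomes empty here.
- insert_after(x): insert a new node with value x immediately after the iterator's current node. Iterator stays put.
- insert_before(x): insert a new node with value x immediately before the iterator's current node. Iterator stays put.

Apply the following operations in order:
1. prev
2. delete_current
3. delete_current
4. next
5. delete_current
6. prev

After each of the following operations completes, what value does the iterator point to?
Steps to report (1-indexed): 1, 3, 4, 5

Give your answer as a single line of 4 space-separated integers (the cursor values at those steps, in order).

Answer: 8 4 6 5

Derivation:
After 1 (prev): list=[8, 7, 4, 6, 5, 9, 1] cursor@8
After 2 (delete_current): list=[7, 4, 6, 5, 9, 1] cursor@7
After 3 (delete_current): list=[4, 6, 5, 9, 1] cursor@4
After 4 (next): list=[4, 6, 5, 9, 1] cursor@6
After 5 (delete_current): list=[4, 5, 9, 1] cursor@5
After 6 (prev): list=[4, 5, 9, 1] cursor@4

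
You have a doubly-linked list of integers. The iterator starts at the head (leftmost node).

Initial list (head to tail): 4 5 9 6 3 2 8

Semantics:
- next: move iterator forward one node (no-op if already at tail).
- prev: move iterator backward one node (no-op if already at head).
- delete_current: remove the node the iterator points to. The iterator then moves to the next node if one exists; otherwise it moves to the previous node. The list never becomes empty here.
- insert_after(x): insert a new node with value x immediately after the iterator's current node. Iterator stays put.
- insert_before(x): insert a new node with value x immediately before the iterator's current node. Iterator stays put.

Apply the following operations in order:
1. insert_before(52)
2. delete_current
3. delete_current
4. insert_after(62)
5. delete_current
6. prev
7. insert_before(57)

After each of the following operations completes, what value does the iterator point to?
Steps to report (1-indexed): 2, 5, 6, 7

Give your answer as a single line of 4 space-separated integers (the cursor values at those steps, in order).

Answer: 5 62 52 52

Derivation:
After 1 (insert_before(52)): list=[52, 4, 5, 9, 6, 3, 2, 8] cursor@4
After 2 (delete_current): list=[52, 5, 9, 6, 3, 2, 8] cursor@5
After 3 (delete_current): list=[52, 9, 6, 3, 2, 8] cursor@9
After 4 (insert_after(62)): list=[52, 9, 62, 6, 3, 2, 8] cursor@9
After 5 (delete_current): list=[52, 62, 6, 3, 2, 8] cursor@62
After 6 (prev): list=[52, 62, 6, 3, 2, 8] cursor@52
After 7 (insert_before(57)): list=[57, 52, 62, 6, 3, 2, 8] cursor@52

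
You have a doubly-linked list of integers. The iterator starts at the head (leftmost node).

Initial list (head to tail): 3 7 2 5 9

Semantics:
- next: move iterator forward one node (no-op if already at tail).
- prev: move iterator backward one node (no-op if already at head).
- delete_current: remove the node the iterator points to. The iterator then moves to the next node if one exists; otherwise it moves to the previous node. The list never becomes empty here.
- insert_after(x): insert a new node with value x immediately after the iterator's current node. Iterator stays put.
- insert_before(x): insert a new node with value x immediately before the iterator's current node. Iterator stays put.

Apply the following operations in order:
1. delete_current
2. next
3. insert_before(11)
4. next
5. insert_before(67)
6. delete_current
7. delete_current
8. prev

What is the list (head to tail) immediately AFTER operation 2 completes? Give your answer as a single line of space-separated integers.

Answer: 7 2 5 9

Derivation:
After 1 (delete_current): list=[7, 2, 5, 9] cursor@7
After 2 (next): list=[7, 2, 5, 9] cursor@2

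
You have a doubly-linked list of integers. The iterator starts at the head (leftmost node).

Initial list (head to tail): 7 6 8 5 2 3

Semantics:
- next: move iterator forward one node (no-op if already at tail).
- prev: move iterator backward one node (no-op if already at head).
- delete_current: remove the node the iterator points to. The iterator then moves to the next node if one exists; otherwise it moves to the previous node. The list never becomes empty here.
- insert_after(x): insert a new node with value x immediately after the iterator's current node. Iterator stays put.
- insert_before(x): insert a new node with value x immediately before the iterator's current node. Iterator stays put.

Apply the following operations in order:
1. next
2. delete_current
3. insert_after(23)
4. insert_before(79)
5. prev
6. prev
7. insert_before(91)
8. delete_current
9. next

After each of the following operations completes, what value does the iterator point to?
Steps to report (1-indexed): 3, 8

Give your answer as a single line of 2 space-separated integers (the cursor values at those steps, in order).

After 1 (next): list=[7, 6, 8, 5, 2, 3] cursor@6
After 2 (delete_current): list=[7, 8, 5, 2, 3] cursor@8
After 3 (insert_after(23)): list=[7, 8, 23, 5, 2, 3] cursor@8
After 4 (insert_before(79)): list=[7, 79, 8, 23, 5, 2, 3] cursor@8
After 5 (prev): list=[7, 79, 8, 23, 5, 2, 3] cursor@79
After 6 (prev): list=[7, 79, 8, 23, 5, 2, 3] cursor@7
After 7 (insert_before(91)): list=[91, 7, 79, 8, 23, 5, 2, 3] cursor@7
After 8 (delete_current): list=[91, 79, 8, 23, 5, 2, 3] cursor@79
After 9 (next): list=[91, 79, 8, 23, 5, 2, 3] cursor@8

Answer: 8 79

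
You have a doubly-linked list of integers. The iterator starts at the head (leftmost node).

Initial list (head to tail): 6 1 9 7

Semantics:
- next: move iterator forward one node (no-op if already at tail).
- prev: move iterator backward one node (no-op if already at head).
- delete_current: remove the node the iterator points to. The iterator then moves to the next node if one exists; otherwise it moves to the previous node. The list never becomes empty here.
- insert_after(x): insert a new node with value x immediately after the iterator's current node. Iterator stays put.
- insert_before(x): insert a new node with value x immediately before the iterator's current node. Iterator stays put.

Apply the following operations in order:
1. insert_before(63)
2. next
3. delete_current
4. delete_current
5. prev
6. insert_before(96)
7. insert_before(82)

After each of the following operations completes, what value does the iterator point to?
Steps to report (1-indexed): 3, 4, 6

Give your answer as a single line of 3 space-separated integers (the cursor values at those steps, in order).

After 1 (insert_before(63)): list=[63, 6, 1, 9, 7] cursor@6
After 2 (next): list=[63, 6, 1, 9, 7] cursor@1
After 3 (delete_current): list=[63, 6, 9, 7] cursor@9
After 4 (delete_current): list=[63, 6, 7] cursor@7
After 5 (prev): list=[63, 6, 7] cursor@6
After 6 (insert_before(96)): list=[63, 96, 6, 7] cursor@6
After 7 (insert_before(82)): list=[63, 96, 82, 6, 7] cursor@6

Answer: 9 7 6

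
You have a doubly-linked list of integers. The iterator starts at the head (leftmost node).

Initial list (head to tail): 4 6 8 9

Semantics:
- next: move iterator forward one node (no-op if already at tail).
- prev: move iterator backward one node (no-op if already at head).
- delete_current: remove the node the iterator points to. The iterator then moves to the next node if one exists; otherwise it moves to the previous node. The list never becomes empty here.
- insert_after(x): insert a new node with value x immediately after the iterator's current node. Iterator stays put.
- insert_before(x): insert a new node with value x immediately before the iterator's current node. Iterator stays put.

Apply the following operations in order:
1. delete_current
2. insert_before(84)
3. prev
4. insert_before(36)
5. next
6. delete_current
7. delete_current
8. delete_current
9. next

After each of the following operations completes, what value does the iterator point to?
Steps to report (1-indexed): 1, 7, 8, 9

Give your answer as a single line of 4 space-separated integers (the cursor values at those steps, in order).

After 1 (delete_current): list=[6, 8, 9] cursor@6
After 2 (insert_before(84)): list=[84, 6, 8, 9] cursor@6
After 3 (prev): list=[84, 6, 8, 9] cursor@84
After 4 (insert_before(36)): list=[36, 84, 6, 8, 9] cursor@84
After 5 (next): list=[36, 84, 6, 8, 9] cursor@6
After 6 (delete_current): list=[36, 84, 8, 9] cursor@8
After 7 (delete_current): list=[36, 84, 9] cursor@9
After 8 (delete_current): list=[36, 84] cursor@84
After 9 (next): list=[36, 84] cursor@84

Answer: 6 9 84 84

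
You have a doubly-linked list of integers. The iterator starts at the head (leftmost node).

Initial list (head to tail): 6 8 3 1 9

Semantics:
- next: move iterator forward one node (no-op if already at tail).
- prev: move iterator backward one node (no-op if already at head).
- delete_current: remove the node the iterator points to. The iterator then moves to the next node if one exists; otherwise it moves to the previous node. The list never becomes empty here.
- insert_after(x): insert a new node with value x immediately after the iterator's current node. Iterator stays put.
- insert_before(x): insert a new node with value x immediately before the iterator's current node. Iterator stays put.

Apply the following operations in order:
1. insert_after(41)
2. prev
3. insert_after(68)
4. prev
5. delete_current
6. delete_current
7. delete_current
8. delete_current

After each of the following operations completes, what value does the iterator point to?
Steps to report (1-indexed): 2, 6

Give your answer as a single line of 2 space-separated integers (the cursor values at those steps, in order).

After 1 (insert_after(41)): list=[6, 41, 8, 3, 1, 9] cursor@6
After 2 (prev): list=[6, 41, 8, 3, 1, 9] cursor@6
After 3 (insert_after(68)): list=[6, 68, 41, 8, 3, 1, 9] cursor@6
After 4 (prev): list=[6, 68, 41, 8, 3, 1, 9] cursor@6
After 5 (delete_current): list=[68, 41, 8, 3, 1, 9] cursor@68
After 6 (delete_current): list=[41, 8, 3, 1, 9] cursor@41
After 7 (delete_current): list=[8, 3, 1, 9] cursor@8
After 8 (delete_current): list=[3, 1, 9] cursor@3

Answer: 6 41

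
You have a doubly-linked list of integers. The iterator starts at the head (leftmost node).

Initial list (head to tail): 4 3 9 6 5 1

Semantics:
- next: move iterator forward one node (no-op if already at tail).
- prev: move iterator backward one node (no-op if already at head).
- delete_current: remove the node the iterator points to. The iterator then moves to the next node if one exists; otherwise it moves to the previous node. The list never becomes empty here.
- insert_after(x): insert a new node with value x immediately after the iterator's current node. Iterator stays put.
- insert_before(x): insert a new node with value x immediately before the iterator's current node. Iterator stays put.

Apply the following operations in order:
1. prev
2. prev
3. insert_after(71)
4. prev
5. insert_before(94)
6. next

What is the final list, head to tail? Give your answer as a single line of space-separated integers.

After 1 (prev): list=[4, 3, 9, 6, 5, 1] cursor@4
After 2 (prev): list=[4, 3, 9, 6, 5, 1] cursor@4
After 3 (insert_after(71)): list=[4, 71, 3, 9, 6, 5, 1] cursor@4
After 4 (prev): list=[4, 71, 3, 9, 6, 5, 1] cursor@4
After 5 (insert_before(94)): list=[94, 4, 71, 3, 9, 6, 5, 1] cursor@4
After 6 (next): list=[94, 4, 71, 3, 9, 6, 5, 1] cursor@71

Answer: 94 4 71 3 9 6 5 1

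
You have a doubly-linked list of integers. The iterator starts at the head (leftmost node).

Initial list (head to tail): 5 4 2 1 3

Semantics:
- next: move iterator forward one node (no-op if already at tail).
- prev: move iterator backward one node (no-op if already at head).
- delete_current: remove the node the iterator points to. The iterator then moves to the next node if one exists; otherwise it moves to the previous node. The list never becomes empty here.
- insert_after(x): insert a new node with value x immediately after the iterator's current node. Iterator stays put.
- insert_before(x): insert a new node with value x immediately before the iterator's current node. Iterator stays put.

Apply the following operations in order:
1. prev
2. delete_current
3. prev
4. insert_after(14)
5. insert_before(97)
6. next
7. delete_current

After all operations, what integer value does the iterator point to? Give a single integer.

After 1 (prev): list=[5, 4, 2, 1, 3] cursor@5
After 2 (delete_current): list=[4, 2, 1, 3] cursor@4
After 3 (prev): list=[4, 2, 1, 3] cursor@4
After 4 (insert_after(14)): list=[4, 14, 2, 1, 3] cursor@4
After 5 (insert_before(97)): list=[97, 4, 14, 2, 1, 3] cursor@4
After 6 (next): list=[97, 4, 14, 2, 1, 3] cursor@14
After 7 (delete_current): list=[97, 4, 2, 1, 3] cursor@2

Answer: 2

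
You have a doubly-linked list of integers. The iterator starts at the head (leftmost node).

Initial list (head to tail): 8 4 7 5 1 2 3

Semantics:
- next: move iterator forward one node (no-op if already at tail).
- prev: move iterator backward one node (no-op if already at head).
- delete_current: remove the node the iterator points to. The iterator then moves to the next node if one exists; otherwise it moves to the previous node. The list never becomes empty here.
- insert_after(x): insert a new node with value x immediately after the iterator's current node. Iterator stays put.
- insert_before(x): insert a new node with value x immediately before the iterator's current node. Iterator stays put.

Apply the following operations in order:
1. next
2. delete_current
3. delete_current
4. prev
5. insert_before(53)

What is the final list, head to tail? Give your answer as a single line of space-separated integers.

Answer: 53 8 5 1 2 3

Derivation:
After 1 (next): list=[8, 4, 7, 5, 1, 2, 3] cursor@4
After 2 (delete_current): list=[8, 7, 5, 1, 2, 3] cursor@7
After 3 (delete_current): list=[8, 5, 1, 2, 3] cursor@5
After 4 (prev): list=[8, 5, 1, 2, 3] cursor@8
After 5 (insert_before(53)): list=[53, 8, 5, 1, 2, 3] cursor@8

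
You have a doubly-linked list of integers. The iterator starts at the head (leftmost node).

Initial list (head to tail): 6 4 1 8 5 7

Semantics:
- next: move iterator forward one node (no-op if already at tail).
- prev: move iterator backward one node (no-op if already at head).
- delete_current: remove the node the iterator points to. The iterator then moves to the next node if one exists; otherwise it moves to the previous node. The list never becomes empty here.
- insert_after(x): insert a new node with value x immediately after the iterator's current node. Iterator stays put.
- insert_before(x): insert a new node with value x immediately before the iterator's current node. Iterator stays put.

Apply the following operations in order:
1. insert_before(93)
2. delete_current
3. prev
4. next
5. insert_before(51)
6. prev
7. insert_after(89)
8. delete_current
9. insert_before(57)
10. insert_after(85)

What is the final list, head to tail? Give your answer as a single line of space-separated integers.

Answer: 93 57 89 85 4 1 8 5 7

Derivation:
After 1 (insert_before(93)): list=[93, 6, 4, 1, 8, 5, 7] cursor@6
After 2 (delete_current): list=[93, 4, 1, 8, 5, 7] cursor@4
After 3 (prev): list=[93, 4, 1, 8, 5, 7] cursor@93
After 4 (next): list=[93, 4, 1, 8, 5, 7] cursor@4
After 5 (insert_before(51)): list=[93, 51, 4, 1, 8, 5, 7] cursor@4
After 6 (prev): list=[93, 51, 4, 1, 8, 5, 7] cursor@51
After 7 (insert_after(89)): list=[93, 51, 89, 4, 1, 8, 5, 7] cursor@51
After 8 (delete_current): list=[93, 89, 4, 1, 8, 5, 7] cursor@89
After 9 (insert_before(57)): list=[93, 57, 89, 4, 1, 8, 5, 7] cursor@89
After 10 (insert_after(85)): list=[93, 57, 89, 85, 4, 1, 8, 5, 7] cursor@89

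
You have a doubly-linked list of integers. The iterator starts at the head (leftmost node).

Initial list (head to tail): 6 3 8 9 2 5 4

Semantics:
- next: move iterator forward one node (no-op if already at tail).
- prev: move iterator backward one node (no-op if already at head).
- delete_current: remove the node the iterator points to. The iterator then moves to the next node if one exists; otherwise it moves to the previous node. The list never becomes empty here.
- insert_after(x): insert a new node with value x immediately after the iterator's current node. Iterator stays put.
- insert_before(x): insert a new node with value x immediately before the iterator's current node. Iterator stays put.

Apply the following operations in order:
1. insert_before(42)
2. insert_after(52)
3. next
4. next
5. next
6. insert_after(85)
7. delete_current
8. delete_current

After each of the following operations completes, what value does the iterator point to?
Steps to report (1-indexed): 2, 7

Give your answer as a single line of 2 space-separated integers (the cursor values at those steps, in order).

Answer: 6 85

Derivation:
After 1 (insert_before(42)): list=[42, 6, 3, 8, 9, 2, 5, 4] cursor@6
After 2 (insert_after(52)): list=[42, 6, 52, 3, 8, 9, 2, 5, 4] cursor@6
After 3 (next): list=[42, 6, 52, 3, 8, 9, 2, 5, 4] cursor@52
After 4 (next): list=[42, 6, 52, 3, 8, 9, 2, 5, 4] cursor@3
After 5 (next): list=[42, 6, 52, 3, 8, 9, 2, 5, 4] cursor@8
After 6 (insert_after(85)): list=[42, 6, 52, 3, 8, 85, 9, 2, 5, 4] cursor@8
After 7 (delete_current): list=[42, 6, 52, 3, 85, 9, 2, 5, 4] cursor@85
After 8 (delete_current): list=[42, 6, 52, 3, 9, 2, 5, 4] cursor@9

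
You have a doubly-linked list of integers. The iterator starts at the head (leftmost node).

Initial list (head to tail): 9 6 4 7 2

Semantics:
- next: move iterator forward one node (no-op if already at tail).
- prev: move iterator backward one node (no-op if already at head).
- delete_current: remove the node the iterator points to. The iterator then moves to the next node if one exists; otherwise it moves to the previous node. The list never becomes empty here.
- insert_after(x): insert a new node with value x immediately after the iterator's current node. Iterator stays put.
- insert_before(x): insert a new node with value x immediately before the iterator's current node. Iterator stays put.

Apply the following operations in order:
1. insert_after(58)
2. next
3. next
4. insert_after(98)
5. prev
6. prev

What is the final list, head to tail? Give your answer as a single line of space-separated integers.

After 1 (insert_after(58)): list=[9, 58, 6, 4, 7, 2] cursor@9
After 2 (next): list=[9, 58, 6, 4, 7, 2] cursor@58
After 3 (next): list=[9, 58, 6, 4, 7, 2] cursor@6
After 4 (insert_after(98)): list=[9, 58, 6, 98, 4, 7, 2] cursor@6
After 5 (prev): list=[9, 58, 6, 98, 4, 7, 2] cursor@58
After 6 (prev): list=[9, 58, 6, 98, 4, 7, 2] cursor@9

Answer: 9 58 6 98 4 7 2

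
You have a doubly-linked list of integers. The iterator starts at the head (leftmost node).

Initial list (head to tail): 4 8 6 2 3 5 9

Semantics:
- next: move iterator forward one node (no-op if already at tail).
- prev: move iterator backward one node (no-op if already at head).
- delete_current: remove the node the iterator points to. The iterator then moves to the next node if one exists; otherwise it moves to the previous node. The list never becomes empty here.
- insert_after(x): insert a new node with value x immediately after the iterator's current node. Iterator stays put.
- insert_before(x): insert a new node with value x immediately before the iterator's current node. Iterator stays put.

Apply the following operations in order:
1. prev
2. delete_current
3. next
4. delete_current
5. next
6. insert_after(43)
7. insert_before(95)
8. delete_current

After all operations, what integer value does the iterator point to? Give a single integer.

After 1 (prev): list=[4, 8, 6, 2, 3, 5, 9] cursor@4
After 2 (delete_current): list=[8, 6, 2, 3, 5, 9] cursor@8
After 3 (next): list=[8, 6, 2, 3, 5, 9] cursor@6
After 4 (delete_current): list=[8, 2, 3, 5, 9] cursor@2
After 5 (next): list=[8, 2, 3, 5, 9] cursor@3
After 6 (insert_after(43)): list=[8, 2, 3, 43, 5, 9] cursor@3
After 7 (insert_before(95)): list=[8, 2, 95, 3, 43, 5, 9] cursor@3
After 8 (delete_current): list=[8, 2, 95, 43, 5, 9] cursor@43

Answer: 43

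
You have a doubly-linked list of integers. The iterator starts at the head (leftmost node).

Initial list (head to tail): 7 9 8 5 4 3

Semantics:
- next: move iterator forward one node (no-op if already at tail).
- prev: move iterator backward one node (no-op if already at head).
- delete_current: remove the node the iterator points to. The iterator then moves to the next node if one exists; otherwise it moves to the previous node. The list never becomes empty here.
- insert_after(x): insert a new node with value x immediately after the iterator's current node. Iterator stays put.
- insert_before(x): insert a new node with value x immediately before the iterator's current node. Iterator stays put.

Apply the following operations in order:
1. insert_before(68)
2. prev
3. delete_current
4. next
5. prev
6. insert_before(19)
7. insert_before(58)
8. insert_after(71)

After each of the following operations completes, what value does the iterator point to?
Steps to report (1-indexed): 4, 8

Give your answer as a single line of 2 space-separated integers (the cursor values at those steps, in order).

After 1 (insert_before(68)): list=[68, 7, 9, 8, 5, 4, 3] cursor@7
After 2 (prev): list=[68, 7, 9, 8, 5, 4, 3] cursor@68
After 3 (delete_current): list=[7, 9, 8, 5, 4, 3] cursor@7
After 4 (next): list=[7, 9, 8, 5, 4, 3] cursor@9
After 5 (prev): list=[7, 9, 8, 5, 4, 3] cursor@7
After 6 (insert_before(19)): list=[19, 7, 9, 8, 5, 4, 3] cursor@7
After 7 (insert_before(58)): list=[19, 58, 7, 9, 8, 5, 4, 3] cursor@7
After 8 (insert_after(71)): list=[19, 58, 7, 71, 9, 8, 5, 4, 3] cursor@7

Answer: 9 7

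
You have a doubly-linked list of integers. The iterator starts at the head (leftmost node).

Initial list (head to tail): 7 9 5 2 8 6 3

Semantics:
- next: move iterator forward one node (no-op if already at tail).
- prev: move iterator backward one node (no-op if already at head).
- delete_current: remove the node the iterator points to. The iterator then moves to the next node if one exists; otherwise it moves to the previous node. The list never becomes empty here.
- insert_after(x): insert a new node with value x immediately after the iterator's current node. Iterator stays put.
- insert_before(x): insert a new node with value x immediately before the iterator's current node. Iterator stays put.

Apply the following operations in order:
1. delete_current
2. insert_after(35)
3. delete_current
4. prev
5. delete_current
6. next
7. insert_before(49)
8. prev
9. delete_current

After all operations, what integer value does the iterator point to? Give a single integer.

Answer: 2

Derivation:
After 1 (delete_current): list=[9, 5, 2, 8, 6, 3] cursor@9
After 2 (insert_after(35)): list=[9, 35, 5, 2, 8, 6, 3] cursor@9
After 3 (delete_current): list=[35, 5, 2, 8, 6, 3] cursor@35
After 4 (prev): list=[35, 5, 2, 8, 6, 3] cursor@35
After 5 (delete_current): list=[5, 2, 8, 6, 3] cursor@5
After 6 (next): list=[5, 2, 8, 6, 3] cursor@2
After 7 (insert_before(49)): list=[5, 49, 2, 8, 6, 3] cursor@2
After 8 (prev): list=[5, 49, 2, 8, 6, 3] cursor@49
After 9 (delete_current): list=[5, 2, 8, 6, 3] cursor@2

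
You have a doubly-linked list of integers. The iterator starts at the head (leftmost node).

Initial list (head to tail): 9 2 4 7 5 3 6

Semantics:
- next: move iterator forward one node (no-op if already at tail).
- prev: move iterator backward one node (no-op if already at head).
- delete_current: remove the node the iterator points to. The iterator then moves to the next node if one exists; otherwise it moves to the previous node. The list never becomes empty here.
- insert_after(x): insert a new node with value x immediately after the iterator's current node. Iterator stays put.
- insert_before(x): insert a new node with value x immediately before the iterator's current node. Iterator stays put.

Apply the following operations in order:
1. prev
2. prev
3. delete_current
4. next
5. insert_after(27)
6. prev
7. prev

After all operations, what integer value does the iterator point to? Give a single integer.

After 1 (prev): list=[9, 2, 4, 7, 5, 3, 6] cursor@9
After 2 (prev): list=[9, 2, 4, 7, 5, 3, 6] cursor@9
After 3 (delete_current): list=[2, 4, 7, 5, 3, 6] cursor@2
After 4 (next): list=[2, 4, 7, 5, 3, 6] cursor@4
After 5 (insert_after(27)): list=[2, 4, 27, 7, 5, 3, 6] cursor@4
After 6 (prev): list=[2, 4, 27, 7, 5, 3, 6] cursor@2
After 7 (prev): list=[2, 4, 27, 7, 5, 3, 6] cursor@2

Answer: 2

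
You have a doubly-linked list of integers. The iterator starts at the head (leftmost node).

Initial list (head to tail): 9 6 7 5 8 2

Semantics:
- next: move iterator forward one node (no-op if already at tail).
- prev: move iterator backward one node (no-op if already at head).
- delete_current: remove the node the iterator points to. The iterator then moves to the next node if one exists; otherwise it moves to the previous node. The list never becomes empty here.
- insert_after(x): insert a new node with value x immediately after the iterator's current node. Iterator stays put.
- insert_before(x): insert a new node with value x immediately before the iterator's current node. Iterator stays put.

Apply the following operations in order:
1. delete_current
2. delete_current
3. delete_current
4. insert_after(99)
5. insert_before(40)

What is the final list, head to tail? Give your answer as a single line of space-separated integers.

After 1 (delete_current): list=[6, 7, 5, 8, 2] cursor@6
After 2 (delete_current): list=[7, 5, 8, 2] cursor@7
After 3 (delete_current): list=[5, 8, 2] cursor@5
After 4 (insert_after(99)): list=[5, 99, 8, 2] cursor@5
After 5 (insert_before(40)): list=[40, 5, 99, 8, 2] cursor@5

Answer: 40 5 99 8 2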